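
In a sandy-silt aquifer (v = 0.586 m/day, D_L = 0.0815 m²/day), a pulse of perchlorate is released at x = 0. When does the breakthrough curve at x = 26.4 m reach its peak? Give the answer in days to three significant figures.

44.8 days

For the 1D instantaneous-source solution, setting ∂C/∂t = 0 at fixed x gives v²t² + 2Dt − x² = 0, so t = (√(D² + v²x²) − D)/v².
√(D² + v²x²) = √(0.0815² + 0.586² × 26.4²) = 15.47; v² = 0.343396.
t = (15.47 − 0.0815)/0.343396 = 44.8 days (vs. the pure-advection estimate x/v = 45.1 d).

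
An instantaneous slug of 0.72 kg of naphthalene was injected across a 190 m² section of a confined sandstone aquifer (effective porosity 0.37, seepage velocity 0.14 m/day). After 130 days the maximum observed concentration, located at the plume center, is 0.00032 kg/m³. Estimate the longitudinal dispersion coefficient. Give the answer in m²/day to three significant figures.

At the plume center C_max = M/(n_e·A·√(4πDt)), so D = M²/(4πt·(n_e·A·C_max)²).
n_e·A·C_max = 0.37 × 190 × 0.00032 = 0.02250 kg/m.
D = 0.72²/(4π × 130 × 0.02250²) = 0.627 m²/day.

0.627 m²/day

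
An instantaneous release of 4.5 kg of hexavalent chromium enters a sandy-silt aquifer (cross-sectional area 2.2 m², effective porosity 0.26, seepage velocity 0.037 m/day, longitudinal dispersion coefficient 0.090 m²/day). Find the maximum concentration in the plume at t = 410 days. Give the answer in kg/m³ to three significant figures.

0.365 kg/m³

The peak of an instantaneous 1D plume sits at x = vt; there the Gaussian factor is 1 and C_max = M/(n_e·A·√(4πDt)), where n_e·A is the pore area the mass is dissolved in.
√(4πDt) = √(4π × 0.090 × 410) = 21.53 m, so C_max = 4.5/(0.26 × 2.2 × 21.53) = 0.365 kg/m³.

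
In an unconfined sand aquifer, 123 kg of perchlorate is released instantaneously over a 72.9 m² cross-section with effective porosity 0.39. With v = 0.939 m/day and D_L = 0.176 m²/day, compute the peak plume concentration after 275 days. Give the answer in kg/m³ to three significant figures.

0.175 kg/m³

The peak of an instantaneous 1D plume sits at x = vt; there the Gaussian factor is 1 and C_max = M/(n_e·A·√(4πDt)), where n_e·A is the pore area the mass is dissolved in.
√(4πDt) = √(4π × 0.176 × 275) = 24.66 m, so C_max = 123/(0.39 × 72.9 × 24.66) = 0.175 kg/m³.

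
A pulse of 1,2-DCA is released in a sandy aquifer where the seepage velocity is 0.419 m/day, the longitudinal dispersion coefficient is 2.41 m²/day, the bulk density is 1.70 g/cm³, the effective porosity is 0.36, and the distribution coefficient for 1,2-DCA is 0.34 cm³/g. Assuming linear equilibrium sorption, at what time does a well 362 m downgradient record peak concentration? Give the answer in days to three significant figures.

2220 days

Retardation factor R = 1 + ρ_b·K_d/n = 1 + 1.70 × 0.34/0.36 = 2.606.
Sorption retards both mechanisms: v_R = v/R = 0.1608 m/day, D_R = D/R = 0.9248 m²/day.
Peak time from v_R²t² + 2D_R t − x² = 0: t = (√(D_R² + v_R²x²) − D_R)/v_R².
√(D_R² + v_R²x²) = √(0.9248² + 0.1608² × 362²) = 58.22; v_R² = 0.02586.
t = (58.22 − 0.9248)/0.02586 = 2220 days.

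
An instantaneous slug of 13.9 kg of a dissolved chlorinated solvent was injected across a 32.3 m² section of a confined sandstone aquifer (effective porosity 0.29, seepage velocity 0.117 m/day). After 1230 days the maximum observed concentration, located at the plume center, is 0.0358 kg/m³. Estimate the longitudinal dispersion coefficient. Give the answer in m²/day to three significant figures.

At the plume center C_max = M/(n_e·A·√(4πDt)), so D = M²/(4πt·(n_e·A·C_max)²).
n_e·A·C_max = 0.29 × 32.3 × 0.0358 = 0.3353 kg/m.
D = 13.9²/(4π × 1230 × 0.3353²) = 0.111 m²/day.

0.111 m²/day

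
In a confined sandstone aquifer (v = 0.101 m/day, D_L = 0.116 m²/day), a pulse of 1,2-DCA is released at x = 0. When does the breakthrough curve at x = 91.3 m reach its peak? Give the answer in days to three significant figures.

For the 1D instantaneous-source solution, setting ∂C/∂t = 0 at fixed x gives v²t² + 2Dt − x² = 0, so t = (√(D² + v²x²) − D)/v².
√(D² + v²x²) = √(0.116² + 0.101² × 91.3²) = 9.222; v² = 0.010201.
t = (9.222 − 0.116)/0.010201 = 893 days (vs. the pure-advection estimate x/v = 904 d).

893 days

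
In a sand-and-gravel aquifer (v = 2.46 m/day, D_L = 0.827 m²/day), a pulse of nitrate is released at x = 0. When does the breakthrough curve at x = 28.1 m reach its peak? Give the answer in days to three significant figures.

11.3 days

For the 1D instantaneous-source solution, setting ∂C/∂t = 0 at fixed x gives v²t² + 2Dt − x² = 0, so t = (√(D² + v²x²) − D)/v².
√(D² + v²x²) = √(0.827² + 2.46² × 28.1²) = 69.13; v² = 6.0516.
t = (69.13 − 0.827)/6.0516 = 11.3 days (vs. the pure-advection estimate x/v = 11.4 d).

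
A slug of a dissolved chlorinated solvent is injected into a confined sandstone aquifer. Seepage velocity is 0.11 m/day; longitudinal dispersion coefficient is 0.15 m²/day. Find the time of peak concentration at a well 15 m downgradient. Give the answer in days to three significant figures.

For the 1D instantaneous-source solution, setting ∂C/∂t = 0 at fixed x gives v²t² + 2Dt − x² = 0, so t = (√(D² + v²x²) − D)/v².
√(D² + v²x²) = √(0.15² + 0.11² × 15²) = 1.657; v² = 0.0121.
t = (1.657 − 0.15)/0.0121 = 125 days (vs. the pure-advection estimate x/v = 136 d).

125 days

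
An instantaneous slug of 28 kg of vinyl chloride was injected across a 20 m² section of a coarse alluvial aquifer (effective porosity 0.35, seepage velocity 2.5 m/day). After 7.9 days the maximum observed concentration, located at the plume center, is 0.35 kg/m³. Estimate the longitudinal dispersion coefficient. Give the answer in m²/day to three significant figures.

1.32 m²/day

At the plume center C_max = M/(n_e·A·√(4πDt)), so D = M²/(4πt·(n_e·A·C_max)²).
n_e·A·C_max = 0.35 × 20 × 0.35 = 2.450 kg/m.
D = 28²/(4π × 7.9 × 2.450²) = 1.32 m²/day.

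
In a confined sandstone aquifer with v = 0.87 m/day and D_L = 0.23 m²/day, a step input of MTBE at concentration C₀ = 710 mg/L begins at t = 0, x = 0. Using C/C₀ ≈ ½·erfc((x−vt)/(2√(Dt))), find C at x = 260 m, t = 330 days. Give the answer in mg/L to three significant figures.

For a continuous step input, C/C₀ ≈ ½·erfc((x−vt)/(2√(Dt))).
vt = 0.87 × 330 = 287.1 m and 2√(Dt) = 2√(0.23 × 330) = 17.42 m.
Argument (x−vt)/(2√(Dt)) = (260 − 287.1)/17.42 = -1.556; ½·erfc(-1.556) = 0.9861.
C = 710 × 0.9861 = 700 mg/L.

700 mg/L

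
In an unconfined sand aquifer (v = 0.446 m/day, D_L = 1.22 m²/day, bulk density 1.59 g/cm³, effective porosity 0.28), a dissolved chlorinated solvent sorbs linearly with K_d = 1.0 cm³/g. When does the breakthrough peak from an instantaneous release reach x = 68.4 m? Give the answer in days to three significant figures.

984 days

Retardation factor R = 1 + ρ_b·K_d/n = 1 + 1.59 × 1.0/0.28 = 6.679.
Sorption retards both mechanisms: v_R = v/R = 0.06678 m/day, D_R = D/R = 0.1827 m²/day.
Peak time from v_R²t² + 2D_R t − x² = 0: t = (√(D_R² + v_R²x²) − D_R)/v_R².
√(D_R² + v_R²x²) = √(0.1827² + 0.06678² × 68.4²) = 4.571; v_R² = 0.004460.
t = (4.571 − 0.1827)/0.004460 = 984 days.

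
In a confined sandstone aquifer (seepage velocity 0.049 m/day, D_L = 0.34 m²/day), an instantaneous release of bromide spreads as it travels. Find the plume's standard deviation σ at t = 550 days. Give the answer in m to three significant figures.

Dispersive spreading gives a Gaussian with σ² = 2Dt; advection only shifts the center.
σ = √(2 × 0.34 × 550) = 19.3 m.

19.3 m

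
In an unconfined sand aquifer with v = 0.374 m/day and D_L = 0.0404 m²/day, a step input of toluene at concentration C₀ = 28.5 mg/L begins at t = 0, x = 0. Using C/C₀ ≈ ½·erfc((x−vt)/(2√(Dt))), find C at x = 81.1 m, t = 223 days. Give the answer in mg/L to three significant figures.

20.1 mg/L

For a continuous step input, C/C₀ ≈ ½·erfc((x−vt)/(2√(Dt))).
vt = 0.374 × 223 = 83.402 m and 2√(Dt) = 2√(0.0404 × 223) = 6.003 m.
Argument (x−vt)/(2√(Dt)) = (81.1 − 83.402)/6.003 = -0.3835; ½·erfc(-0.3835) = 0.7062.
C = 28.5 × 0.7062 = 20.1 mg/L.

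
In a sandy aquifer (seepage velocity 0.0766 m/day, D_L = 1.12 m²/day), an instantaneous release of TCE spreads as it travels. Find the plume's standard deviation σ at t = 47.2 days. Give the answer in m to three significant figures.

10.3 m

Dispersive spreading gives a Gaussian with σ² = 2Dt; advection only shifts the center.
σ = √(2 × 1.12 × 47.2) = 10.3 m.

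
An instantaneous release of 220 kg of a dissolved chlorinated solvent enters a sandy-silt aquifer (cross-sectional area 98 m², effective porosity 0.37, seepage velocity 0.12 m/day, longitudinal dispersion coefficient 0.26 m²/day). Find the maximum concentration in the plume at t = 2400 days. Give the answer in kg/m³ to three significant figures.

0.0685 kg/m³

The peak of an instantaneous 1D plume sits at x = vt; there the Gaussian factor is 1 and C_max = M/(n_e·A·√(4πDt)), where n_e·A is the pore area the mass is dissolved in.
√(4πDt) = √(4π × 0.26 × 2400) = 88.55 m, so C_max = 220/(0.37 × 98 × 88.55) = 0.0685 kg/m³.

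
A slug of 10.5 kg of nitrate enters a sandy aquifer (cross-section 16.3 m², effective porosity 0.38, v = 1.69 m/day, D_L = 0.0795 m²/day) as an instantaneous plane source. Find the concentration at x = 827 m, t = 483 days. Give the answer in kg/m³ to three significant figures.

For an instantaneous plane source, C(x,t) = M/(n_e·A·√(4πDt)) · exp(−(x−vt)²/(4Dt)), with n_e·A the pore (flow) area.
Plume center vt = 1.69 × 483 = 816.27 m, so the well at 827 m is 10.73 m downgradient of the peak.
√(4πDt) = 21.97 m, giving peak height M/(n_e·A·√(4πDt)) = 10.5/(0.38 × 16.3 × 21.97) = 0.07716 kg/m³.
(x−vt)²/(4Dt) = (10.73)²/(4 × 0.0795 × 483) = 0.7496; exp(−0.7496) = 0.4726.
C = 0.07716 × 0.4726 = 0.0365 kg/m³.

0.0365 kg/m³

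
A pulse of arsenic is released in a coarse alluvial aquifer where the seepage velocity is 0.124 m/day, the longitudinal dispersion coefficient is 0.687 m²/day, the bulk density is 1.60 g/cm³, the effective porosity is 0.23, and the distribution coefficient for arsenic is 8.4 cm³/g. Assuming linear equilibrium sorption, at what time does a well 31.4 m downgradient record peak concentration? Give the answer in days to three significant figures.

Retardation factor R = 1 + ρ_b·K_d/n = 1 + 1.60 × 8.4/0.23 = 59.43.
Sorption retards both mechanisms: v_R = v/R = 0.002086 m/day, D_R = D/R = 0.01156 m²/day.
Peak time from v_R²t² + 2D_R t − x² = 0: t = (√(D_R² + v_R²x²) − D_R)/v_R².
√(D_R² + v_R²x²) = √(0.01156² + 0.002086² × 31.4²) = 0.06651; v_R² = 4.351e-06.
t = (0.06651 − 0.01156)/4.351e-06 = 12600 days.

12600 days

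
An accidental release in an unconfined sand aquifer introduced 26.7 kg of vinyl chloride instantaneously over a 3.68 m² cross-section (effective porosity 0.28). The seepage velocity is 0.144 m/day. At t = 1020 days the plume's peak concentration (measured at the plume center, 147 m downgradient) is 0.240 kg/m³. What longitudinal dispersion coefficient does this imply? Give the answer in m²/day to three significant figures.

At the plume center C_max = M/(n_e·A·√(4πDt)), so D = M²/(4πt·(n_e·A·C_max)²).
n_e·A·C_max = 0.28 × 3.68 × 0.240 = 0.2473 kg/m.
D = 26.7²/(4π × 1020 × 0.2473²) = 0.909 m²/day.

0.909 m²/day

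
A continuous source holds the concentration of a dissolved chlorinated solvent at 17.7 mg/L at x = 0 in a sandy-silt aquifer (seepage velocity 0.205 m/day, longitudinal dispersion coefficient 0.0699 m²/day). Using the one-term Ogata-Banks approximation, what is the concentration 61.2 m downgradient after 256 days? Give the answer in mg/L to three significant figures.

For a continuous step input, C/C₀ ≈ ½·erfc((x−vt)/(2√(Dt))).
vt = 0.205 × 256 = 52.48 m and 2√(Dt) = 2√(0.0699 × 256) = 8.460 m.
Argument (x−vt)/(2√(Dt)) = (61.2 − 52.48)/8.460 = 1.031; ½·erfc(1.031) = 0.07241.
C = 17.7 × 0.07241 = 1.28 mg/L.

1.28 mg/L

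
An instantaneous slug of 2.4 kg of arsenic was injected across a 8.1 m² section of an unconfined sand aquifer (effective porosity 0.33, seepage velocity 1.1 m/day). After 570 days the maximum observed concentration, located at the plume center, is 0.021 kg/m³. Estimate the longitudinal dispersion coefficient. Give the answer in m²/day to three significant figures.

0.255 m²/day

At the plume center C_max = M/(n_e·A·√(4πDt)), so D = M²/(4πt·(n_e·A·C_max)²).
n_e·A·C_max = 0.33 × 8.1 × 0.021 = 0.05613 kg/m.
D = 2.4²/(4π × 570 × 0.05613²) = 0.255 m²/day.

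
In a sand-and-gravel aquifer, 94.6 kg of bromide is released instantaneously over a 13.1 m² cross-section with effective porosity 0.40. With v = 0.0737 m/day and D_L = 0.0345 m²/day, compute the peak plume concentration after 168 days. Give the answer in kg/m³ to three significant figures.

2.12 kg/m³

The peak of an instantaneous 1D plume sits at x = vt; there the Gaussian factor is 1 and C_max = M/(n_e·A·√(4πDt)), where n_e·A is the pore area the mass is dissolved in.
√(4πDt) = √(4π × 0.0345 × 168) = 8.534 m, so C_max = 94.6/(0.40 × 13.1 × 8.534) = 2.12 kg/m³.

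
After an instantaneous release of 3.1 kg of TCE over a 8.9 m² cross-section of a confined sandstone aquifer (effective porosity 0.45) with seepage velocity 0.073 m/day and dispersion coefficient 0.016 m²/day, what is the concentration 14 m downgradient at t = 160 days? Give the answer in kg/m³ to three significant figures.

0.0807 kg/m³

For an instantaneous plane source, C(x,t) = M/(n_e·A·√(4πDt)) · exp(−(x−vt)²/(4Dt)), with n_e·A the pore (flow) area.
Plume center vt = 0.073 × 160 = 11.68 m, so the well at 14 m is 2.32 m downgradient of the peak.
√(4πDt) = 5.672 m, giving peak height M/(n_e·A·√(4πDt)) = 3.1/(0.45 × 8.9 × 5.672) = 0.1365 kg/m³.
(x−vt)²/(4Dt) = (2.32)²/(4 × 0.016 × 160) = 0.5256; exp(−0.5256) = 0.5912.
C = 0.1365 × 0.5912 = 0.0807 kg/m³.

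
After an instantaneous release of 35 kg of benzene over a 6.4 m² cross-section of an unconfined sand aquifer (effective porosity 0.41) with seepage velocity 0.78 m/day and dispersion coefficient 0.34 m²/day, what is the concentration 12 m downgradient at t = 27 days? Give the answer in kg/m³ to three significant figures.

For an instantaneous plane source, C(x,t) = M/(n_e·A·√(4πDt)) · exp(−(x−vt)²/(4Dt)), with n_e·A the pore (flow) area.
Plume center vt = 0.78 × 27 = 21.06 m, so the well at 12 m is 9.06 m upgradient of the peak.
√(4πDt) = 10.74 m, giving peak height M/(n_e·A·√(4πDt)) = 35/(0.41 × 6.4 × 10.74) = 1.242 kg/m³.
(x−vt)²/(4Dt) = (-9.06)²/(4 × 0.34 × 27) = 2.235; exp(−2.235) = 0.1070.
C = 1.242 × 0.1070 = 0.133 kg/m³.

0.133 kg/m³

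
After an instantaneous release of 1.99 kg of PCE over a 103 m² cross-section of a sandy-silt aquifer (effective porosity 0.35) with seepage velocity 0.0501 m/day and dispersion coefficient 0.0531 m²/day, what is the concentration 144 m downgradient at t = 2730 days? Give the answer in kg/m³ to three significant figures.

For an instantaneous plane source, C(x,t) = M/(n_e·A·√(4πDt)) · exp(−(x−vt)²/(4Dt)), with n_e·A the pore (flow) area.
Plume center vt = 0.0501 × 2730 = 136.773 m, so the well at 144 m is 7.227 m downgradient of the peak.
√(4πDt) = 42.68 m, giving peak height M/(n_e·A·√(4πDt)) = 1.99/(0.35 × 103 × 42.68) = 0.001293 kg/m³.
(x−vt)²/(4Dt) = (7.227)²/(4 × 0.0531 × 2730) = 0.09007; exp(−0.09007) = 0.9139.
C = 0.001293 × 0.9139 = 0.00118 kg/m³.

0.00118 kg/m³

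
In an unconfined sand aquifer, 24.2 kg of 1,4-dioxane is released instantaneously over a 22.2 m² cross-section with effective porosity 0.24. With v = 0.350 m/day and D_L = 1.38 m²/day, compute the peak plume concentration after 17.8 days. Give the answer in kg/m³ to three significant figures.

The peak of an instantaneous 1D plume sits at x = vt; there the Gaussian factor is 1 and C_max = M/(n_e·A·√(4πDt)), where n_e·A is the pore area the mass is dissolved in.
√(4πDt) = √(4π × 1.38 × 17.8) = 17.57 m, so C_max = 24.2/(0.24 × 22.2 × 17.57) = 0.259 kg/m³.

0.259 kg/m³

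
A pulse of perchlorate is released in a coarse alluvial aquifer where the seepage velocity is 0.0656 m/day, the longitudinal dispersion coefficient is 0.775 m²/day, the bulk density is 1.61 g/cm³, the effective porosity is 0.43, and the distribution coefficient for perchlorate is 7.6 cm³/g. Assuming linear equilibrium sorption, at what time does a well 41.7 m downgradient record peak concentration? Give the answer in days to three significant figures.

14200 days

Retardation factor R = 1 + ρ_b·K_d/n = 1 + 1.61 × 7.6/0.43 = 29.46.
Sorption retards both mechanisms: v_R = v/R = 0.002227 m/day, D_R = D/R = 0.02631 m²/day.
Peak time from v_R²t² + 2D_R t − x² = 0: t = (√(D_R² + v_R²x²) − D_R)/v_R².
√(D_R² + v_R²x²) = √(0.02631² + 0.002227² × 41.7²) = 0.09652; v_R² = 4.960e-06.
t = (0.09652 − 0.02631)/4.960e-06 = 14200 days.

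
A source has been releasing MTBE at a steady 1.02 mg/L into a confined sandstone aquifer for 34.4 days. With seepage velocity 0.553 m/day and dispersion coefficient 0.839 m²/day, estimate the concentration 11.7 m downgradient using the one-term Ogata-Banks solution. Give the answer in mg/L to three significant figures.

0.849 mg/L

For a continuous step input, C/C₀ ≈ ½·erfc((x−vt)/(2√(Dt))).
vt = 0.553 × 34.4 = 19.0232 m and 2√(Dt) = 2√(0.839 × 34.4) = 10.74 m.
Argument (x−vt)/(2√(Dt)) = (11.7 − 19.0232)/10.74 = -0.6819; ½·erfc(-0.6819) = 0.8326.
C = 1.02 × 0.8326 = 0.849 mg/L.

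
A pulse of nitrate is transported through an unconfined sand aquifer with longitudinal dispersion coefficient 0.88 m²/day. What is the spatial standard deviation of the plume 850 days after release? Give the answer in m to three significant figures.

38.7 m

Dispersive spreading gives a Gaussian with σ² = 2Dt; advection only shifts the center.
σ = √(2 × 0.88 × 850) = 38.7 m.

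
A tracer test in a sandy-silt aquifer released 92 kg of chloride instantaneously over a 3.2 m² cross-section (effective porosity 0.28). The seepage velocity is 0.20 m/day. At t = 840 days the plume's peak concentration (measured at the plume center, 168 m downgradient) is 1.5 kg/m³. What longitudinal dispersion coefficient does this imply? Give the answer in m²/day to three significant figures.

At the plume center C_max = M/(n_e·A·√(4πDt)), so D = M²/(4πt·(n_e·A·C_max)²).
n_e·A·C_max = 0.28 × 3.2 × 1.5 = 1.344 kg/m.
D = 92²/(4π × 840 × 1.344²) = 0.444 m²/day.

0.444 m²/day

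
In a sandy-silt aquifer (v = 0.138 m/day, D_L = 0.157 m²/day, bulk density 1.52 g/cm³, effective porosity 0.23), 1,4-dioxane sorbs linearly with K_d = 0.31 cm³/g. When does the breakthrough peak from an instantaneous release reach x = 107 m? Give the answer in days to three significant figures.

Retardation factor R = 1 + ρ_b·K_d/n = 1 + 1.52 × 0.31/0.23 = 3.049.
Sorption retards both mechanisms: v_R = v/R = 0.04526 m/day, D_R = D/R = 0.05149 m²/day.
Peak time from v_R²t² + 2D_R t − x² = 0: t = (√(D_R² + v_R²x²) − D_R)/v_R².
√(D_R² + v_R²x²) = √(0.05149² + 0.04526² × 107²) = 4.843; v_R² = 0.002048.
t = (4.843 − 0.05149)/0.002048 = 2340 days.

2340 days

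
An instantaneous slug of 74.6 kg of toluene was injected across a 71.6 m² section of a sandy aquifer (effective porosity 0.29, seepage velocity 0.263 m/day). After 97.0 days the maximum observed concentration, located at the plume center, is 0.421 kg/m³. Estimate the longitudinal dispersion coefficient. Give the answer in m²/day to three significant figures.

At the plume center C_max = M/(n_e·A·√(4πDt)), so D = M²/(4πt·(n_e·A·C_max)²).
n_e·A·C_max = 0.29 × 71.6 × 0.421 = 8.742 kg/m.
D = 74.6²/(4π × 97.0 × 8.742²) = 0.0597 m²/day.

0.0597 m²/day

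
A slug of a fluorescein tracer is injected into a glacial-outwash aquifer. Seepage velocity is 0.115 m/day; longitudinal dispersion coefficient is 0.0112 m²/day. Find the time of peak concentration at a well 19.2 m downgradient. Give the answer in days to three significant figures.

166 days

For the 1D instantaneous-source solution, setting ∂C/∂t = 0 at fixed x gives v²t² + 2Dt − x² = 0, so t = (√(D² + v²x²) − D)/v².
√(D² + v²x²) = √(0.0112² + 0.115² × 19.2²) = 2.208; v² = 0.013225.
t = (2.208 − 0.0112)/0.013225 = 166 days (vs. the pure-advection estimate x/v = 167 d).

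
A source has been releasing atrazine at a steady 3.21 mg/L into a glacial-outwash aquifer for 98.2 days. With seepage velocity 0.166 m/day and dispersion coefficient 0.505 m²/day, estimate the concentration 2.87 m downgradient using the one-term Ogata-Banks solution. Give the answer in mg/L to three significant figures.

2.93 mg/L

For a continuous step input, C/C₀ ≈ ½·erfc((x−vt)/(2√(Dt))).
vt = 0.166 × 98.2 = 16.3012 m and 2√(Dt) = 2√(0.505 × 98.2) = 14.08 m.
Argument (x−vt)/(2√(Dt)) = (2.87 − 16.3012)/14.08 = -0.9539; ½·erfc(-0.9539) = 0.9113.
C = 3.21 × 0.9113 = 2.93 mg/L.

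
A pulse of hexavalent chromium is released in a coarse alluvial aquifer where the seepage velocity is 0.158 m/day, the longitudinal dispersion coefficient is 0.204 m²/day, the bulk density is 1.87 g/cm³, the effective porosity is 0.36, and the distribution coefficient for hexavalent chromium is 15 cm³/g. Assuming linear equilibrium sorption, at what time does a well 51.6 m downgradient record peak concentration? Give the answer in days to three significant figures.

Retardation factor R = 1 + ρ_b·K_d/n = 1 + 1.87 × 15/0.36 = 78.92.
Sorption retards both mechanisms: v_R = v/R = 0.002002 m/day, D_R = D/R = 0.002585 m²/day.
Peak time from v_R²t² + 2D_R t − x² = 0: t = (√(D_R² + v_R²x²) − D_R)/v_R².
√(D_R² + v_R²x²) = √(0.002585² + 0.002002² × 51.6²) = 0.1033; v_R² = 4.008e-06.
t = (0.1033 − 0.002585)/4.008e-06 = 25100 days.

25100 days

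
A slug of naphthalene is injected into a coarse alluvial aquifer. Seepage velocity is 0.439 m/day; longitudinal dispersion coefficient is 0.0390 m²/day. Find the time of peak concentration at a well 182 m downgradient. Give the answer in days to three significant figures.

414 days

For the 1D instantaneous-source solution, setting ∂C/∂t = 0 at fixed x gives v²t² + 2Dt − x² = 0, so t = (√(D² + v²x²) − D)/v².
√(D² + v²x²) = √(0.0390² + 0.439² × 182²) = 79.90; v² = 0.192721.
t = (79.90 − 0.0390)/0.192721 = 414 days (vs. the pure-advection estimate x/v = 415 d).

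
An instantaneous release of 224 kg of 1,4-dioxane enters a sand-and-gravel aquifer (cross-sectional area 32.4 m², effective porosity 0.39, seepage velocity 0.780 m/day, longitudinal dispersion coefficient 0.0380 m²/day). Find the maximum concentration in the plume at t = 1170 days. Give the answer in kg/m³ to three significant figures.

The peak of an instantaneous 1D plume sits at x = vt; there the Gaussian factor is 1 and C_max = M/(n_e·A·√(4πDt)), where n_e·A is the pore area the mass is dissolved in.
√(4πDt) = √(4π × 0.0380 × 1170) = 23.64 m, so C_max = 224/(0.39 × 32.4 × 23.64) = 0.750 kg/m³.

0.750 kg/m³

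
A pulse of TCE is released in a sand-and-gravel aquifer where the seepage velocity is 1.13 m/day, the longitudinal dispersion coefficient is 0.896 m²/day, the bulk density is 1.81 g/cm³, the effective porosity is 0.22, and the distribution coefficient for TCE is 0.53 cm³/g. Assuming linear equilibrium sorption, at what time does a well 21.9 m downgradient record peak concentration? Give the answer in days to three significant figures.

Retardation factor R = 1 + ρ_b·K_d/n = 1 + 1.81 × 0.53/0.22 = 5.360.
Sorption retards both mechanisms: v_R = v/R = 0.2108 m/day, D_R = D/R = 0.1672 m²/day.
Peak time from v_R²t² + 2D_R t − x² = 0: t = (√(D_R² + v_R²x²) − D_R)/v_R².
√(D_R² + v_R²x²) = √(0.1672² + 0.2108² × 21.9²) = 4.620; v_R² = 0.04444.
t = (4.620 − 0.1672)/0.04444 = 100 days.

100 days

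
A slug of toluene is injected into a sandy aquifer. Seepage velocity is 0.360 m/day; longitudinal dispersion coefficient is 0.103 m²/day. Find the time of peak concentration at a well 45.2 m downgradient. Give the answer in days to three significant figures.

125 days

For the 1D instantaneous-source solution, setting ∂C/∂t = 0 at fixed x gives v²t² + 2Dt − x² = 0, so t = (√(D² + v²x²) − D)/v².
√(D² + v²x²) = √(0.103² + 0.360² × 45.2²) = 16.27; v² = 0.1296.
t = (16.27 − 0.103)/0.1296 = 125 days (vs. the pure-advection estimate x/v = 126 d).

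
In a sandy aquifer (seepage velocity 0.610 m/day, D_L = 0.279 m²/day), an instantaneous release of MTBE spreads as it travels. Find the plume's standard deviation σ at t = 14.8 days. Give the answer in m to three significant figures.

2.87 m

Dispersive spreading gives a Gaussian with σ² = 2Dt; advection only shifts the center.
σ = √(2 × 0.279 × 14.8) = 2.87 m.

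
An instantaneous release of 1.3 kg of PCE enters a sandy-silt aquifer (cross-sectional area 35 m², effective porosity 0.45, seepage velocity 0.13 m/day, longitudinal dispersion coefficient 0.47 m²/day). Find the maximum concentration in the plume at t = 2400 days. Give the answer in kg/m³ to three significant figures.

0.000693 kg/m³

The peak of an instantaneous 1D plume sits at x = vt; there the Gaussian factor is 1 and C_max = M/(n_e·A·√(4πDt)), where n_e·A is the pore area the mass is dissolved in.
√(4πDt) = √(4π × 0.47 × 2400) = 119.1 m, so C_max = 1.3/(0.45 × 35 × 119.1) = 0.000693 kg/m³.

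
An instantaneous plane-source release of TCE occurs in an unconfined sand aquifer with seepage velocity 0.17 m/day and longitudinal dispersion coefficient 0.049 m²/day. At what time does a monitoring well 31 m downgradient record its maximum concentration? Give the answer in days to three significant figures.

For the 1D instantaneous-source solution, setting ∂C/∂t = 0 at fixed x gives v²t² + 2Dt − x² = 0, so t = (√(D² + v²x²) − D)/v².
√(D² + v²x²) = √(0.049² + 0.17² × 31²) = 5.270; v² = 0.0289.
t = (5.270 − 0.049)/0.0289 = 181 days (vs. the pure-advection estimate x/v = 182 d).

181 days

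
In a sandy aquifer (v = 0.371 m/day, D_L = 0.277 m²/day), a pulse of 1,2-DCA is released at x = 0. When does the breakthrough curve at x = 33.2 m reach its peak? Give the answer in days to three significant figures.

For the 1D instantaneous-source solution, setting ∂C/∂t = 0 at fixed x gives v²t² + 2Dt − x² = 0, so t = (√(D² + v²x²) − D)/v².
√(D² + v²x²) = √(0.277² + 0.371² × 33.2²) = 12.32; v² = 0.137641.
t = (12.32 − 0.277)/0.137641 = 87.5 days (vs. the pure-advection estimate x/v = 89.5 d).

87.5 days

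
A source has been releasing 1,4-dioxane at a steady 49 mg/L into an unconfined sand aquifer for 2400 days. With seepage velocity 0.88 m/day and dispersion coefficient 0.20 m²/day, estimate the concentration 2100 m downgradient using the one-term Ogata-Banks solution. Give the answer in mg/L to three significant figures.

31.9 mg/L

For a continuous step input, C/C₀ ≈ ½·erfc((x−vt)/(2√(Dt))).
vt = 0.88 × 2400 = 2112 m and 2√(Dt) = 2√(0.20 × 2400) = 43.82 m.
Argument (x−vt)/(2√(Dt)) = (2100 − 2112)/43.82 = -0.2738; ½·erfc(-0.2738) = 0.6507.
C = 49 × 0.6507 = 31.9 mg/L.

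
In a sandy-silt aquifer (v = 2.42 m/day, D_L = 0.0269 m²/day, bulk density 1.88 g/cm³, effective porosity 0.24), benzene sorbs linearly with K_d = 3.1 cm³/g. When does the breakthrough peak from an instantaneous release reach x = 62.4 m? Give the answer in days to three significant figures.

Retardation factor R = 1 + ρ_b·K_d/n = 1 + 1.88 × 3.1/0.24 = 25.28.
Sorption retards both mechanisms: v_R = v/R = 0.09573 m/day, D_R = D/R = 0.001064 m²/day.
Peak time from v_R²t² + 2D_R t − x² = 0: t = (√(D_R² + v_R²x²) − D_R)/v_R².
√(D_R² + v_R²x²) = √(0.001064² + 0.09573² × 62.4²) = 5.974; v_R² = 0.009164.
t = (5.974 − 0.001064)/0.009164 = 652 days.

652 days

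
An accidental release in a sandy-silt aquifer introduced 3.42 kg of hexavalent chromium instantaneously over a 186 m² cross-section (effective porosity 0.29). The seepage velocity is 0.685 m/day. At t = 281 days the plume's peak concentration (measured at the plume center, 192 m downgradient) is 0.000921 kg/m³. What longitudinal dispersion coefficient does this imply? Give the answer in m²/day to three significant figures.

At the plume center C_max = M/(n_e·A·√(4πDt)), so D = M²/(4πt·(n_e·A·C_max)²).
n_e·A·C_max = 0.29 × 186 × 0.000921 = 0.04968 kg/m.
D = 3.42²/(4π × 281 × 0.04968²) = 1.34 m²/day.

1.34 m²/day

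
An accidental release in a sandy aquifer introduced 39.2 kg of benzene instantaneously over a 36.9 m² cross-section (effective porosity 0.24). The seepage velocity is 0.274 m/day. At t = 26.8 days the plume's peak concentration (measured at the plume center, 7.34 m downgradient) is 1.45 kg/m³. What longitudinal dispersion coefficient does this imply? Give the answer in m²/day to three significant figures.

At the plume center C_max = M/(n_e·A·√(4πDt)), so D = M²/(4πt·(n_e·A·C_max)²).
n_e·A·C_max = 0.24 × 36.9 × 1.45 = 12.84 kg/m.
D = 39.2²/(4π × 26.8 × 12.84²) = 0.0277 m²/day.

0.0277 m²/day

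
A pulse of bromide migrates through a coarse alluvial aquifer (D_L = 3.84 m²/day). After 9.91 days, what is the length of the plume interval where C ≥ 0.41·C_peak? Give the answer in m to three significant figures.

The plume is Gaussian with σ = √(2Dt) = √(2 × 3.84 × 9.91) = 8.724 m.
C/C_peak = exp(−Δx²/(2σ²)) = 0.41 ⇒ Δx = σ·√(−2 ln 0.41) = 8.724 × 1.335 = 11.65 m.
Width = 2Δx = 23.3 m.

23.3 m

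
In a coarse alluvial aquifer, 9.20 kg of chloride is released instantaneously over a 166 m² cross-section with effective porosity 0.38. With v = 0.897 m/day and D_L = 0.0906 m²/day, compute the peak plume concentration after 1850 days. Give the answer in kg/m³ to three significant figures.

0.00318 kg/m³

The peak of an instantaneous 1D plume sits at x = vt; there the Gaussian factor is 1 and C_max = M/(n_e·A·√(4πDt)), where n_e·A is the pore area the mass is dissolved in.
√(4πDt) = √(4π × 0.0906 × 1850) = 45.89 m, so C_max = 9.20/(0.38 × 166 × 45.89) = 0.00318 kg/m³.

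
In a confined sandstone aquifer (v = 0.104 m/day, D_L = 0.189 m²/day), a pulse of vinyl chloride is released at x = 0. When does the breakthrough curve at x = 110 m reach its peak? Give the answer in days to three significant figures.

1040 days

For the 1D instantaneous-source solution, setting ∂C/∂t = 0 at fixed x gives v²t² + 2Dt − x² = 0, so t = (√(D² + v²x²) − D)/v².
√(D² + v²x²) = √(0.189² + 0.104² × 110²) = 11.44; v² = 0.010816.
t = (11.44 − 0.189)/0.010816 = 1040 days (vs. the pure-advection estimate x/v = 1060 d).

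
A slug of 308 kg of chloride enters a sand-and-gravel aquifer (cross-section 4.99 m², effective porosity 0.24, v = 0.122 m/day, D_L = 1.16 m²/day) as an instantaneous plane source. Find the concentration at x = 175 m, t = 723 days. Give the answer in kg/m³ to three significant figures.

0.265 kg/m³

For an instantaneous plane source, C(x,t) = M/(n_e·A·√(4πDt)) · exp(−(x−vt)²/(4Dt)), with n_e·A the pore (flow) area.
Plume center vt = 0.122 × 723 = 88.206 m, so the well at 175 m is 86.794 m downgradient of the peak.
√(4πDt) = 102.7 m, giving peak height M/(n_e·A·√(4πDt)) = 308/(0.24 × 4.99 × 102.7) = 2.504 kg/m³.
(x−vt)²/(4Dt) = (86.794)²/(4 × 1.16 × 723) = 2.246; exp(−2.246) = 0.1058.
C = 2.504 × 0.1058 = 0.265 kg/m³.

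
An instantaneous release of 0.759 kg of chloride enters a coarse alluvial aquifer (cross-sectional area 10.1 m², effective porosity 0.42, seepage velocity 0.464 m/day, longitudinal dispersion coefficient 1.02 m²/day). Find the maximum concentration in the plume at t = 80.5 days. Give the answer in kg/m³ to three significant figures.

The peak of an instantaneous 1D plume sits at x = vt; there the Gaussian factor is 1 and C_max = M/(n_e·A·√(4πDt)), where n_e·A is the pore area the mass is dissolved in.
√(4πDt) = √(4π × 1.02 × 80.5) = 32.12 m, so C_max = 0.759/(0.42 × 10.1 × 32.12) = 0.00557 kg/m³.

0.00557 kg/m³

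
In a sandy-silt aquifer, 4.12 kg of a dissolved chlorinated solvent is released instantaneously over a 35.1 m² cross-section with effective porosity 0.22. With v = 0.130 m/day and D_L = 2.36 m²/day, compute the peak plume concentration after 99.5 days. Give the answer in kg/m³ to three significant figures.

0.00982 kg/m³

The peak of an instantaneous 1D plume sits at x = vt; there the Gaussian factor is 1 and C_max = M/(n_e·A·√(4πDt)), where n_e·A is the pore area the mass is dissolved in.
√(4πDt) = √(4π × 2.36 × 99.5) = 54.32 m, so C_max = 4.12/(0.22 × 35.1 × 54.32) = 0.00982 kg/m³.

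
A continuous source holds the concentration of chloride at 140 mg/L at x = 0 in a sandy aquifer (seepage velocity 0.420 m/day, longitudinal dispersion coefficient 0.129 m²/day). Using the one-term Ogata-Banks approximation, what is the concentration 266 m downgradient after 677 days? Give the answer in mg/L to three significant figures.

128 mg/L

For a continuous step input, C/C₀ ≈ ½·erfc((x−vt)/(2√(Dt))).
vt = 0.420 × 677 = 284.34 m and 2√(Dt) = 2√(0.129 × 677) = 18.69 m.
Argument (x−vt)/(2√(Dt)) = (266 − 284.34)/18.69 = -0.9813; ½·erfc(-0.9813) = 0.9174.
C = 140 × 0.9174 = 128 mg/L.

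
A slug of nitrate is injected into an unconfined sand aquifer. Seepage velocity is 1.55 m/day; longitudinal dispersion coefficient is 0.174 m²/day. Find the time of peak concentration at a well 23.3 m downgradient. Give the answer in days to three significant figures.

15.0 days

For the 1D instantaneous-source solution, setting ∂C/∂t = 0 at fixed x gives v²t² + 2Dt − x² = 0, so t = (√(D² + v²x²) − D)/v².
√(D² + v²x²) = √(0.174² + 1.55² × 23.3²) = 36.12; v² = 2.4025.
t = (36.12 − 0.174)/2.4025 = 15.0 days (vs. the pure-advection estimate x/v = 15.0 d).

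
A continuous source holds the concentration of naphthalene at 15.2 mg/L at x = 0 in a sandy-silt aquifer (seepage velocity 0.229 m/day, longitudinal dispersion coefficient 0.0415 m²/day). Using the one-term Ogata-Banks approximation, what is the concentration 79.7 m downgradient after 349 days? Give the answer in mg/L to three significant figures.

For a continuous step input, C/C₀ ≈ ½·erfc((x−vt)/(2√(Dt))).
vt = 0.229 × 349 = 79.921 m and 2√(Dt) = 2√(0.0415 × 349) = 7.611 m.
Argument (x−vt)/(2√(Dt)) = (79.7 − 79.921)/7.611 = -0.02904; ½·erfc(-0.02904) = 0.5164.
C = 15.2 × 0.5164 = 7.85 mg/L.

7.85 mg/L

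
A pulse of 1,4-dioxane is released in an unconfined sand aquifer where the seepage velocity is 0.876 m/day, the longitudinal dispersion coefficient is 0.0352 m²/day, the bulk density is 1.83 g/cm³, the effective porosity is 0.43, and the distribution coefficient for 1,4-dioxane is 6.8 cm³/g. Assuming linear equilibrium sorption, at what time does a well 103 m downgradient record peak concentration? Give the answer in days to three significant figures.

Retardation factor R = 1 + ρ_b·K_d/n = 1 + 1.83 × 6.8/0.43 = 29.94.
Sorption retards both mechanisms: v_R = v/R = 0.02926 m/day, D_R = D/R = 0.001176 m²/day.
Peak time from v_R²t² + 2D_R t − x² = 0: t = (√(D_R² + v_R²x²) − D_R)/v_R².
√(D_R² + v_R²x²) = √(0.001176² + 0.02926² × 103²) = 3.014; v_R² = 0.0008561.
t = (3.014 − 0.001176)/0.0008561 = 3520 days.

3520 days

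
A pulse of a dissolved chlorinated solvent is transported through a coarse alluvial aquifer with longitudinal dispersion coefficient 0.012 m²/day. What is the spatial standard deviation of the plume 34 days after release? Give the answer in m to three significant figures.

0.903 m

Dispersive spreading gives a Gaussian with σ² = 2Dt; advection only shifts the center.
σ = √(2 × 0.012 × 34) = 0.903 m.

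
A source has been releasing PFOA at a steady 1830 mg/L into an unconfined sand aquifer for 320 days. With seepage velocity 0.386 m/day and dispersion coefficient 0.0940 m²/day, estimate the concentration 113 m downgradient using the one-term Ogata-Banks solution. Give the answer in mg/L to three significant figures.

For a continuous step input, C/C₀ ≈ ½·erfc((x−vt)/(2√(Dt))).
vt = 0.386 × 320 = 123.52 m and 2√(Dt) = 2√(0.0940 × 320) = 10.97 m.
Argument (x−vt)/(2√(Dt)) = (113 − 123.52)/10.97 = -0.9590; ½·erfc(-0.9590) = 0.9125.
C = 1830 × 0.9125 = 1670 mg/L.

1670 mg/L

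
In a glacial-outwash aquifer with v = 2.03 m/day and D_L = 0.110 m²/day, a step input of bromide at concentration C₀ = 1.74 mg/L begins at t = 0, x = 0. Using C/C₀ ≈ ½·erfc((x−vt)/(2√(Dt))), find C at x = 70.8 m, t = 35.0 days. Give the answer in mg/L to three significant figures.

0.932 mg/L

For a continuous step input, C/C₀ ≈ ½·erfc((x−vt)/(2√(Dt))).
vt = 2.03 × 35.0 = 71.05 m and 2√(Dt) = 2√(0.110 × 35.0) = 3.924 m.
Argument (x−vt)/(2√(Dt)) = (70.8 − 71.05)/3.924 = -0.06371; ½·erfc(-0.06371) = 0.5359.
C = 1.74 × 0.5359 = 0.932 mg/L.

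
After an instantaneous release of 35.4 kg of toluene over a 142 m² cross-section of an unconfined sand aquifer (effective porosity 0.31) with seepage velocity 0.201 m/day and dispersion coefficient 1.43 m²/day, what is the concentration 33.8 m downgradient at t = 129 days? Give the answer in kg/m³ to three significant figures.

0.0154 kg/m³

For an instantaneous plane source, C(x,t) = M/(n_e·A·√(4πDt)) · exp(−(x−vt)²/(4Dt)), with n_e·A the pore (flow) area.
Plume center vt = 0.201 × 129 = 25.929 m, so the well at 33.8 m is 7.871 m downgradient of the peak.
√(4πDt) = 48.15 m, giving peak height M/(n_e·A·√(4πDt)) = 35.4/(0.31 × 142 × 48.15) = 0.01670 kg/m³.
(x−vt)²/(4Dt) = (7.871)²/(4 × 1.43 × 129) = 0.08396; exp(−0.08396) = 0.9195.
C = 0.01670 × 0.9195 = 0.0154 kg/m³.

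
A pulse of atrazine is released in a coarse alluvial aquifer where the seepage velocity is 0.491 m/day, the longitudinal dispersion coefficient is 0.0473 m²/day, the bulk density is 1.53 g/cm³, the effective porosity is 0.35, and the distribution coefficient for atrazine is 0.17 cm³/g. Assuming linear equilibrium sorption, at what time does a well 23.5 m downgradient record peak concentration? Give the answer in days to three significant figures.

Retardation factor R = 1 + ρ_b·K_d/n = 1 + 1.53 × 0.17/0.35 = 1.743.
Sorption retards both mechanisms: v_R = v/R = 0.2817 m/day, D_R = D/R = 0.02714 m²/day.
Peak time from v_R²t² + 2D_R t − x² = 0: t = (√(D_R² + v_R²x²) − D_R)/v_R².
√(D_R² + v_R²x²) = √(0.02714² + 0.2817² × 23.5²) = 6.620; v_R² = 0.07935.
t = (6.620 − 0.02714)/0.07935 = 83.1 days.

83.1 days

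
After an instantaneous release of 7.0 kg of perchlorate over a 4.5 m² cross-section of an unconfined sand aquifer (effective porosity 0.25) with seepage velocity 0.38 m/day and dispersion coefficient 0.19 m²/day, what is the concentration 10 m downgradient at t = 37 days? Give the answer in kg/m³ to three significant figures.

0.368 kg/m³

For an instantaneous plane source, C(x,t) = M/(n_e·A·√(4πDt)) · exp(−(x−vt)²/(4Dt)), with n_e·A the pore (flow) area.
Plume center vt = 0.38 × 37 = 14.06 m, so the well at 10 m is 4.06 m upgradient of the peak.
√(4πDt) = 9.399 m, giving peak height M/(n_e·A·√(4πDt)) = 7.0/(0.25 × 4.5 × 9.399) = 0.6620 kg/m³.
(x−vt)²/(4Dt) = (-4.06)²/(4 × 0.19 × 37) = 0.5862; exp(−0.5862) = 0.5564.
C = 0.6620 × 0.5564 = 0.368 kg/m³.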